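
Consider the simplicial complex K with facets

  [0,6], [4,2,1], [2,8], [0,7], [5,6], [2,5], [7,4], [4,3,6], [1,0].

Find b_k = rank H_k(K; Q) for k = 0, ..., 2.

K has 9 vertices, 13 edges, 2 triangles.
rank ∂_0 = 0, rank ∂_1 = 8 ⇒ b_0 = 9 − 0 − 8 = 1; all invariant factors of ∂_1 are 1 so no torsion. So H_0 = Z.
rank ∂_1 = 8, rank ∂_2 = 2 ⇒ b_1 = 13 − 8 − 2 = 3; all invariant factors of ∂_2 are 1 so no torsion. So H_1 = Z^3.
rank ∂_2 = 2, rank ∂_3 = 0 ⇒ b_2 = 2 − 2 − 0 = 0. So H_2 = 0.

b_0 = 1, b_1 = 3, b_2 = 0.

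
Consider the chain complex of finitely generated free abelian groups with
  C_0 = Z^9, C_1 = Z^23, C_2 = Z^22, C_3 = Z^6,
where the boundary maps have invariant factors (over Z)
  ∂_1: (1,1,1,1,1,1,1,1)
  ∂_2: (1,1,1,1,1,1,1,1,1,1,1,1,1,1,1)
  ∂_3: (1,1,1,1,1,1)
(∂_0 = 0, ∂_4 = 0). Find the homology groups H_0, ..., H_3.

H_0 = Z,  H_1 = 0,  H_2 = Z,  H_3 = 0.

H_0: b_0 = 9 − 0 − 8 = 1; torsion from ∂_1 factors > 1: none. So H_0 = Z.
H_1: b_1 = 23 − 8 − 15 = 0; torsion from ∂_2 factors > 1: none. So H_1 = 0.
H_2: b_2 = 22 − 15 − 6 = 1; torsion from ∂_3 factors > 1: none. So H_2 = Z.
H_3: b_3 = 6 − 6 − 0 = 0; torsion from ∂_4 factors > 1: none. So H_3 = 0.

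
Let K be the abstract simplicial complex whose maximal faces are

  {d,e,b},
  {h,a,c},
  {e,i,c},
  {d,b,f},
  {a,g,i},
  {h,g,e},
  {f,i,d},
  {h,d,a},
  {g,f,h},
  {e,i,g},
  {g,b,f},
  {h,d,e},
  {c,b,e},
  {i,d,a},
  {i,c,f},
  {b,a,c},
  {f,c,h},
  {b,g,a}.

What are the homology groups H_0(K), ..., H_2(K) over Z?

H_0 = Z,  H_1 = Z^2,  H_2 = Z.

We work with the vertex ordering a < b < c < d < e < f < g < h < i. The simplices of K, each written with vertices in increasing order, are:

  0-simplices (9): a, b, c, d, e, f, g, h, i
  1-simplices (27): ab, ac, ad, ag, ah, ai, bc, bd, be, bf, bg, ce, cf, ch, ci, de, df, dh, di, eg, eh, ei, fg, fh, fi, gh, gi
  2-simplices (18): abc, abg, ach, adh, adi, agi, bce, bde, bdf, bfg, cei, cfh, cfi, deh, dfi, egh, egi, fgh

giving chain groups C_0 ≅ Z^9, C_1 ≅ Z^27, C_2 ≅ Z^18.

∂_1: C_1 → C_0 maps an edge to its endpoints' difference, ∂[p,q] = q − p.
The resulting 9×27 matrix has rank 8, and its Smith normal form has invariant factors (1,1,1,1,1,1,1,1).

Boundary ∂_2: C_2 → C_1 acts by ∂[p,q,r] = [q,r] − [p,r] + [p,q]. For instance
  ∂deh = eh − dh + de,
  ∂cfh = fh − ch + cf.
The 27×18 boundary matrix has rank 17 and Smith normal form diag(1,1,1,1,1,1,1,1,1,1,1,1,1,1,1,1,1).

From H_k ≅ ker(∂_k) / im(∂_{k+1}) we obtain:

  H_0: rank C_0 − rank ∂_1 = 9 − 8 = 1, and the invariant factors of ∂_1 are all 1, so H_0 ≅ Z.
  H_1: rank ker ∂_1 − rank ∂_2 = (27 − 8) − 17 = 2, and the invariant factors of ∂_2 are all 1, so H_1 ≅ Z^2.
  H_2: rank ker ∂_2 − rank ∂_3 = (18 − 17) − 0 = 1, and there is no ∂_3, so H_2 ≅ Z.

As a check, the Euler characteristic is 9 − 27 + 18 = 0, which agrees with 1 − 2 + 1 = 0.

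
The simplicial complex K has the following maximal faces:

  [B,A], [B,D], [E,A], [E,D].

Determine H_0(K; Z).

We work with the vertex ordering A < B < D < E. The simplices of K, each written with vertices in increasing order, are:

  0-simplices (4): A, B, D, E
  1-simplices (4): AB, AE, BD, DE

giving chain groups C_0 ≅ Z^4, C_1 ≅ Z^4.

∂_1: C_1 → C_0 is given by ∂[p,q] = [q] − [p]. For instance
  ∂DE = E − D.
The 4×4 boundary matrix has rank 3 and Smith normal form diag(1,1,1).

Computing H_k = (kernel of ∂_k) / (image of ∂_{k+1}):

  H_0: rank C_0 − rank ∂_1 = 4 − 3 = 1, and the invariant factors of ∂_1 are all 1, so H_0 ≅ Z.

H_0 = Z.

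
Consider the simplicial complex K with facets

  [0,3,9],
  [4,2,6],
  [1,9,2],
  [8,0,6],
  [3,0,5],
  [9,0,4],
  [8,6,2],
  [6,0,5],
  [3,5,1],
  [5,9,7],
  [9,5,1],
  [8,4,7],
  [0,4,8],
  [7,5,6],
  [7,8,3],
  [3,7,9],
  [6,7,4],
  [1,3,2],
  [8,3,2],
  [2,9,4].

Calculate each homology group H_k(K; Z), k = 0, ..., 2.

Order the vertices as 0 < 1 < 2 < 3 < 4 < 5 < 6 < 7 < 8 < 9. Listing each simplex with vertices in this order, K has dimension 2 with simplices:

  0-simplices (10): [0], [1], [2], [3], [4], [5], [6], [7], [8], [9]
  1-simplices (30): (30 of them)
  2-simplices (20): (20 of them)

giving chain groups C_0 ≅ Z^10, C_1 ≅ Z^30, C_2 ≅ Z^20.

∂_1: C_1 → C_0 is given by ∂[p,q] = [q] − [p].
The 10×30 boundary matrix has rank 9 and Smith normal form diag(1,1,1,1,1,1,1,1,1).

The boundary map ∂_2: C_2 → C_1 maps a triangle to the signed sum of its edges. For instance
  ∂[5,7,9] = [7,9] − [5,9] + [5,7],
  ∂[0,6,8] = [6,8] − [0,8] + [0,6].
As a 30×20 matrix over Z this has rank 20, with invariant factors (1,1,1,1,1,1,1,1,1,1,1,1,1,1,1,1,1,1,1,2).

From H_k ≅ ker(∂_k) / im(∂_{k+1}) we obtain:

  H_0: rank C_0 − rank ∂_1 = 10 − 9 = 1, and the invariant factors of ∂_1 are all 1, so H_0 ≅ Z.
  H_1: rank ker ∂_1 − rank ∂_2 = (30 − 9) − 20 = 1, and ∂_2 has invariant factor 2 > 1, so H_1 ≅ Z ⊕ Z_2.
  H_2: rank ker ∂_2 − rank ∂_3 = (20 − 20) − 0 = 0, and there is no ∂_3, so H_2 ≅ 0.

H_0 = Z,  H_1 = Z ⊕ Z_2,  H_2 = 0.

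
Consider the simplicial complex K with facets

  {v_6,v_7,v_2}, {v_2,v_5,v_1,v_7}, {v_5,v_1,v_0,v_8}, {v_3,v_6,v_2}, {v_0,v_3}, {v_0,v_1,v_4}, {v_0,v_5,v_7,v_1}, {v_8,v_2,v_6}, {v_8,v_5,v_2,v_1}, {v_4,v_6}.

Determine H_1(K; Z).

H_1 ≅ Z^2.

Take the total order v_0 < v_1 < v_2 < v_3 < v_4 < v_5 < v_6 < v_7 < v_8 on the vertex set. Then K (dimension 3) consists of the simplices:

  0-simplices (9): [v_0], [v_1], [v_2], [v_3], [v_4], [v_5], [v_6], [v_7], [v_8]
  1-simplices (22): (22 of them)
  2-simplices (16): (16 of them)
  3-simplices (4): [v_0,v_1,v_5,v_7], [v_0,v_1,v_5,v_8], [v_1,v_2,v_5,v_7], [v_1,v_2,v_5,v_8]

giving chain groups C_0 ≅ Z^9, C_1 ≅ Z^22, C_2 ≅ Z^16, C_3 ≅ Z^4.

Boundary ∂_1: C_1 → C_0 is given by ∂[p,q] = [q] − [p].
As a 9×22 matrix over Z this has rank 8, with invariant factors (1,1,1,1,1,1,1,1).

The boundary map ∂_2: C_2 → C_1 maps a triangle to the signed sum of its edges. For instance
  ∂[v_0,v_1,v_7] = [v_1,v_7] − [v_0,v_7] + [v_0,v_1],
  ∂[v_0,v_1,v_8] = [v_1,v_8] − [v_0,v_8] + [v_0,v_1].
The 22×16 boundary matrix has rank 12 and Smith normal form diag(1,1,1,1,1,1,1,1,1,1,1,1).

∂_3: C_3 → C_2 sends each 3-simplex σ to the alternating sum Σ_i (−1)^i (σ with its i-th vertex removed). For instance
  ∂[v_0,v_1,v_5,v_7] = [v_1,v_5,v_7] − [v_0,v_5,v_7] + [v_0,v_1,v_7] − [v_0,v_1,v_5],
  ∂[v_1,v_2,v_5,v_8] = [v_2,v_5,v_8] − [v_1,v_5,v_8] + [v_1,v_2,v_8] − [v_1,v_2,v_5].
As a 16×4 matrix over Z this has rank 4, with invariant factors (1,1,1,1).

Reading off H_k = ker ∂_k / im ∂_{k+1}:

  H_1: rank ker ∂_1 − rank ∂_2 = (22 − 8) − 12 = 2, and the invariant factors of ∂_2 are all 1, so H_1 ≅ Z^2.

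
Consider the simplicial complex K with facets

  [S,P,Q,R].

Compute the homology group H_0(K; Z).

K has 4 vertices, 6 edges, 4 triangles, 1 3-simplex.
rank ∂_0 = 0, rank ∂_1 = 3 ⇒ b_0 = 4 − 0 − 3 = 1; all invariant factors of ∂_1 are 1 so no torsion. So H_0 = Z.

H_0 = Z.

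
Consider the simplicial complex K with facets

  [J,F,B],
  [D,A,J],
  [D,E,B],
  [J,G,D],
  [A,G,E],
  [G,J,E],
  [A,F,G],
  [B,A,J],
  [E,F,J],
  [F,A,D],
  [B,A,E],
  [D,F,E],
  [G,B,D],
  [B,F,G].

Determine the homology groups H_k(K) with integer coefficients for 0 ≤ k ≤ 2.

We work with the vertex ordering A < B < D < E < F < G < J. The simplices of K, each written with vertices in increasing order, are:

  0-simplices (7): A, B, D, E, F, G, J
  1-simplices (21): AB, AD, AE, AF, AG, AJ, BD, BE, BF, BG, BJ, DE, DF, DG, DJ, EF, EG, EJ, FG, FJ, GJ
  2-simplices (14): ABE, ABJ, ADF, ADJ, AEG, AFG, BDE, BDG, BFG, BFJ, DEF, DGJ, EFJ, EGJ

Hence C_0 ≅ Z^7, C_1 ≅ Z^21, C_2 ≅ Z^14.

Boundary ∂_1: C_1 → C_0 sends each edge [p,q] (with p < q) to q − p.
The 7×21 boundary matrix has rank 6 and Smith normal form diag(1,1,1,1,1,1).

∂_2: C_2 → C_1 acts by ∂[p,q,r] = [q,r] − [p,r] + [p,q]. For instance
  ∂EGJ = GJ − EJ + EG,
  ∂ADJ = DJ − AJ + AD.
The 21×14 boundary matrix has rank 13 and Smith normal form diag(1,1,1,1,1,1,1,1,1,1,1,1,1).

Now H_k = ker ∂_k / im ∂_{k+1}, so:

  H_0: rank C_0 − rank ∂_1 = 7 − 6 = 1, and the invariant factors of ∂_1 are all 1, so H_0 = Z.
  H_1: rank ker ∂_1 − rank ∂_2 = (21 − 6) − 13 = 2, and the invariant factors of ∂_2 are all 1, so H_1 = Z^2.
  H_2: rank ker ∂_2 − rank ∂_3 = (14 − 13) − 0 = 1, and there is no ∂_3, so H_2 = Z.

As a check, the Euler characteristic is 7 − 21 + 14 = 0, which agrees with 1 − 2 + 1 = 0.

H_0 = Z,  H_1 = Z^2,  H_2 = Z.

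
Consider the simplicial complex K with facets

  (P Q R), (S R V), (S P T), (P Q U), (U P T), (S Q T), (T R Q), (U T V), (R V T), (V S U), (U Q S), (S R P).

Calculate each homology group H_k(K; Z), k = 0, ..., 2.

H_0 ≅ Z,  H_1 ≅ Z/2,  H_2 = 0.

Take the total order P < Q < R < S < T < U < V on the vertex set. Then K (dimension 2) consists of the simplices:

  0-simplices (7): P, Q, R, S, T, U, V
  1-simplices (18): PQ, PR, PS, PT, PU, QR, QS, QT, QU, RS, RT, RV, ST, SU, SV, TU, TV, UV
  2-simplices (12): PQR, PQU, PRS, PST, PTU, QRT, QST, QSU, RSV, RTV, SUV, TUV

Hence C_0 ≅ Z^7, C_1 ≅ Z^18, C_2 ≅ Z^12.

∂_1: C_1 → C_0 sends each edge [p,q] (with p < q) to q − p.
The resulting 7×18 matrix has rank 6, and its Smith normal form has invariant factors (1,1,1,1,1,1).

Boundary ∂_2: C_2 → C_1 sends each 2-simplex [p,q,r] to [q,r] − [p,r] + [p,q]. For instance
  ∂PQU = QU − PU + PQ,
  ∂PRS = RS − PS + PR.
The resulting 18×12 matrix has rank 12, and its Smith normal form has invariant factors (1,1,1,1,1,1,1,1,1,1,1,2).

From H_k ≅ ker(∂_k) / im(∂_{k+1}) we obtain:

  H_0: rank C_0 − rank ∂_1 = 7 − 6 = 1, and the invariant factors of ∂_1 are all 1, so H_0 = Z.
  H_1: rank ker ∂_1 − rank ∂_2 = (18 − 6) − 12 = 0, and ∂_2 has invariant factor 2 > 1, so H_1 = Z/2.
  H_2: rank ker ∂_2 − rank ∂_3 = (12 − 12) − 0 = 0, and there is no ∂_3, so H_2 = 0.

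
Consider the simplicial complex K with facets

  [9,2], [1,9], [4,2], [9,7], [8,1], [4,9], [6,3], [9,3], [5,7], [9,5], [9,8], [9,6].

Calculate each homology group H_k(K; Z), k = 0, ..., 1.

H_0 = Z,  H_1 = Z^4.

Order the vertices as 1 < 2 < 3 < 4 < 5 < 6 < 7 < 8 < 9. Listing each simplex with vertices in this order, K has dimension 1 with simplices:

  0-simplices (9): [1], [2], [3], [4], [5], [6], [7], [8], [9]
  1-simplices (12): [1,8], [1,9], [2,4], [2,9], [3,6], [3,9], [4,9], [5,7], [5,9], [6,9], [7,9], [8,9]

Hence C_0 ≅ Z^9, C_1 ≅ Z^12.

Boundary ∂_1: C_1 → C_0 maps an edge to its endpoints' difference, ∂[p,q] = q − p. For instance
  ∂[1,9] = [9] − [1].
This gives a 9×12 integer matrix of rank 8; reducing to Smith normal form yields diagonal entries (1,1,1,1,1,1,1,1).

Computing H_k = (kernel of ∂_k) / (image of ∂_{k+1}):

  H_0: rank C_0 − rank ∂_1 = 9 − 8 = 1, and the invariant factors of ∂_1 are all 1, so H_0 = Z.
  H_1: rank ker ∂_1 − rank ∂_2 = (12 − 8) − 0 = 4, and there is no ∂_2, so H_1 = Z^4.

As a check, the Euler characteristic is 9 − 12 = -3, which agrees with 1 − 4 = -3.
(K is a triangulation of a wedge of 4 circles.)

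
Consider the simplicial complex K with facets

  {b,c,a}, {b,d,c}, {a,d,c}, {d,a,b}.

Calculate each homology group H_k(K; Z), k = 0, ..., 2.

Take the total order a < b < c < d on the vertex set. Then K (dimension 2) consists of the simplices:

  0-simplices (4): a, b, c, d
  1-simplices (6): ab, ac, ad, bc, bd, cd
  2-simplices (4): abc, abd, acd, bcd

giving chain groups C_0 ≅ Z^4, C_1 ≅ Z^6, C_2 ≅ Z^4.

Boundary ∂_1: C_1 → C_0 maps an edge to its endpoints' difference, ∂[p,q] = q − p. For instance
  ∂ad = d − a.
This gives a 4×6 integer matrix of rank 3; reducing to Smith normal form yields diagonal entries (1,1,1).

Boundary ∂_2: C_2 → C_1 sends each 2-simplex [p,q,r] to [q,r] − [p,r] + [p,q]. For instance
  ∂acd = cd − ad + ac,
  ∂abd = bd − ad + ab.
The resulting 6×4 matrix has rank 3, and its Smith normal form has invariant factors (1,1,1).

Reading off H_k = ker ∂_k / im ∂_{k+1}:

  H_0: rank C_0 − rank ∂_1 = 4 − 3 = 1, and the invariant factors of ∂_1 are all 1, so H_0 ≅ Z.
  H_1: rank ker ∂_1 − rank ∂_2 = (6 − 3) − 3 = 0, and the invariant factors of ∂_2 are all 1, so H_1 ≅ 0.
  H_2: rank ker ∂_2 − rank ∂_3 = (4 − 3) − 0 = 1, and there is no ∂_3, so H_2 ≅ Z.

H_0 ≅ Z,  H_1 = 0,  H_2 ≅ Z.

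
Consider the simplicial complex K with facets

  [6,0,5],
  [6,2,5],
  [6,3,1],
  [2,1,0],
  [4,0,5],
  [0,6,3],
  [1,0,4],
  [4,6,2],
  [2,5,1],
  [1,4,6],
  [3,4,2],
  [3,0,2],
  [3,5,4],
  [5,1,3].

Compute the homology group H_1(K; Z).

H_1 = Z^2.

Order the vertices as 0 < 1 < 2 < 3 < 4 < 5 < 6. Listing each simplex with vertices in this order, K has dimension 2 with simplices:

  0-simplices (7): [0], [1], [2], [3], [4], [5], [6]
  1-simplices (21): [0,1], [0,2], [0,3], [0,4], [0,5], [0,6], [1,2], [1,3], [1,4], [1,5], [1,6], [2,3], [2,4], [2,5], [2,6], [3,4], [3,5], [3,6], [4,5], [4,6], [5,6]
  2-simplices (14): [0,1,2], [0,1,4], [0,2,3], [0,3,6], [0,4,5], [0,5,6], [1,2,5], [1,3,5], [1,3,6], [1,4,6], [2,3,4], [2,4,6], [2,5,6], [3,4,5]

so the chain groups are C_0 ≅ Z^7, C_1 ≅ Z^21, C_2 ≅ Z^14.

Boundary ∂_1: C_1 → C_0 maps an edge to its endpoints' difference, ∂[p,q] = q − p.
The resulting 7×21 matrix has rank 6, and its Smith normal form has invariant factors (1,1,1,1,1,1).

Boundary ∂_2: C_2 → C_1 sends each 2-simplex [p,q,r] to [q,r] − [p,r] + [p,q]. For instance
  ∂[0,1,2] = [1,2] − [0,2] + [0,1],
  ∂[2,4,6] = [4,6] − [2,6] + [2,4].
The resulting 21×14 matrix has rank 13, and its Smith normal form has invariant factors (1,1,1,1,1,1,1,1,1,1,1,1,1).

Now H_k = ker ∂_k / im ∂_{k+1}, so:

  H_1: rank ker ∂_1 − rank ∂_2 = (21 − 6) − 13 = 2, and the invariant factors of ∂_2 are all 1, so H_1 ≅ Z^2.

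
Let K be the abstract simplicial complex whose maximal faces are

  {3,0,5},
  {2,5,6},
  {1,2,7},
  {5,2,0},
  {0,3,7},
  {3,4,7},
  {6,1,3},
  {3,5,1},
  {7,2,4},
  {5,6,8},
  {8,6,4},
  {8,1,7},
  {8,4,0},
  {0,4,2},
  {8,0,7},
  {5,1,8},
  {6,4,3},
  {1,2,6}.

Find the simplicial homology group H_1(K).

H_1 = Z × Z/2.

K has 9 vertices, 27 edges, 18 triangles.
rank ∂_1 = 8, rank ∂_2 = 18 ⇒ b_1 = 27 − 8 − 18 = 1; ∂_2 has invariant factor(s) [2] giving torsion. So H_1 = Z × Z/2.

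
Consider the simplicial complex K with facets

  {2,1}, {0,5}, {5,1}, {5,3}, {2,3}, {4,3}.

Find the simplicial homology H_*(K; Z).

Take the total order 0 < 1 < 2 < 3 < 4 < 5 on the vertex set. Then K (dimension 1) consists of the simplices:

  0-simplices (6): [0], [1], [2], [3], [4], [5]
  1-simplices (6): [0,5], [1,2], [1,5], [2,3], [3,4], [3,5]

so the chain groups are C_0 ≅ Z^6, C_1 ≅ Z^6.

Boundary ∂_1: C_1 → C_0 is given by ∂[p,q] = [q] − [p]. For instance
  ∂[3,4] = [4] − [3].
The resulting 6×6 matrix has rank 5, and its Smith normal form has invariant factors (1,1,1,1,1).

Computing H_k = (kernel of ∂_k) / (image of ∂_{k+1}):

  H_0: rank C_0 − rank ∂_1 = 6 − 5 = 1, and the invariant factors of ∂_1 are all 1, so H_0 = Z.
  H_1: rank ker ∂_1 − rank ∂_2 = (6 − 5) − 0 = 1, and there is no ∂_2, so H_1 = Z.

H_0 ≅ Z,  H_1 ≅ Z.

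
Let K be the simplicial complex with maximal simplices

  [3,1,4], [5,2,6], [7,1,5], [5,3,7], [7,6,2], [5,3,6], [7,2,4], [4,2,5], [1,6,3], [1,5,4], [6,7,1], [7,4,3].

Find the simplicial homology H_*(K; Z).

Take the total order 1 < 2 < 3 < 4 < 5 < 6 < 7 on the vertex set. Then K (dimension 2) consists of the simplices:

  0-simplices (7): [1], [2], [3], [4], [5], [6], [7]
  1-simplices (18): [1,3], [1,4], [1,5], [1,6], [1,7], [2,4], [2,5], [2,6], [2,7], [3,4], [3,5], [3,6], [3,7], [4,5], [4,7], [5,6], [5,7], [6,7]
  2-simplices (12): [1,3,4], [1,3,6], [1,4,5], [1,5,7], [1,6,7], [2,4,5], [2,4,7], [2,5,6], [2,6,7], [3,4,7], [3,5,6], [3,5,7]

Hence C_0 ≅ Z^7, C_1 ≅ Z^18, C_2 ≅ Z^12.

∂_1: C_1 → C_0 maps an edge to its endpoints' difference, ∂[p,q] = q − p. For instance
  ∂[3,4] = [4] − [3].
The 7×18 boundary matrix has rank 6 and Smith normal form diag(1,1,1,1,1,1).

∂_2: C_2 → C_1 acts by ∂[p,q,r] = [q,r] − [p,r] + [p,q]. For instance
  ∂[3,5,7] = [5,7] − [3,7] + [3,5],
  ∂[2,4,7] = [4,7] − [2,7] + [2,4].
As a 18×12 matrix over Z this has rank 12, with invariant factors (1,1,1,1,1,1,1,1,1,1,1,2).

From H_k ≅ ker(∂_k) / im(∂_{k+1}) we obtain:

  H_0: rank C_0 − rank ∂_1 = 7 − 6 = 1, and the invariant factors of ∂_1 are all 1, so H_0 ≅ Z.
  H_1: rank ker ∂_1 − rank ∂_2 = (18 − 6) − 12 = 0, and ∂_2 has invariant factor 2 > 1, so H_1 ≅ Z/2.
  H_2: rank ker ∂_2 − rank ∂_3 = (12 − 12) − 0 = 0, and there is no ∂_3, so H_2 ≅ 0.

H_0 ≅ Z,  H_1 ≅ Z/2,  H_2 = 0.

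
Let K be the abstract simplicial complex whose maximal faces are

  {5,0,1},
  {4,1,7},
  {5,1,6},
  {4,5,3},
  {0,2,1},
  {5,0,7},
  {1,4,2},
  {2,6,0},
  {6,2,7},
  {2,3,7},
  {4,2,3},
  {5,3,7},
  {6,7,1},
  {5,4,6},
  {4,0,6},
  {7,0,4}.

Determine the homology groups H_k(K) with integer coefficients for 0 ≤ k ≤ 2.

H_0 ≅ Z,  H_1 ≅ Z^2,  H_2 ≅ Z.

Fix the vertex order 0 < 1 < 2 < 3 < 4 < 5 < 6 < 7 and write every simplex with vertices in increasing order. Then dim K = 2 and the simplices of K are:

  0-simplices (8): [0], [1], [2], [3], [4], [5], [6], [7]
  1-simplices (24): (24 of them)
  2-simplices (16): [0,1,2], [0,1,5], [0,2,6], [0,4,6], [0,4,7], [0,5,7], [1,2,4], [1,4,7], [1,5,6], [1,6,7], [2,3,4], [2,3,7], [2,6,7], [3,4,5], [3,5,7], [4,5,6]

Hence C_0 ≅ Z^8, C_1 ≅ Z^24, C_2 ≅ Z^16.

The boundary map ∂_1: C_1 → C_0 maps an edge to its endpoints' difference, ∂[p,q] = q − p.
As a 8×24 matrix over Z this has rank 7, with invariant factors (1,1,1,1,1,1,1).

Boundary ∂_2: C_2 → C_1 acts by ∂[p,q,r] = [q,r] − [p,r] + [p,q]. For instance
  ∂[1,5,6] = [5,6] − [1,6] + [1,5],
  ∂[0,1,5] = [1,5] − [0,5] + [0,1].
The resulting 24×16 matrix has rank 15, and its Smith normal form has invariant factors (1,1,1,1,1,1,1,1,1,1,1,1,1,1,1).

Reading off H_k = ker ∂_k / im ∂_{k+1}:

  H_0: rank C_0 − rank ∂_1 = 8 − 7 = 1, and the invariant factors of ∂_1 are all 1, so H_0 ≅ Z.
  H_1: rank ker ∂_1 − rank ∂_2 = (24 − 7) − 15 = 2, and the invariant factors of ∂_2 are all 1, so H_1 ≅ Z^2.
  H_2: rank ker ∂_2 − rank ∂_3 = (16 − 15) − 0 = 1, and there is no ∂_3, so H_2 ≅ Z.

As a check, the Euler characteristic is 8 − 24 + 16 = 0, which agrees with 1 − 2 + 1 = 0.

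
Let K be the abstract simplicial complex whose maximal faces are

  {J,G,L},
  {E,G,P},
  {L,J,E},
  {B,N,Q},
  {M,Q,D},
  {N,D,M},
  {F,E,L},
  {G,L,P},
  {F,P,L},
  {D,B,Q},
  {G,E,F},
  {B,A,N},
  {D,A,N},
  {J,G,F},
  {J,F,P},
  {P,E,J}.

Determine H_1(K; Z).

H_1 = Z ⊕ Z/2Z.

K has 12 vertices, 27 edges, 16 triangles.
rank ∂_1 = 10, rank ∂_2 = 16 ⇒ b_1 = 27 − 10 − 16 = 1; ∂_2 has invariant factor(s) [2] giving torsion. So H_1 = Z ⊕ Z/2Z.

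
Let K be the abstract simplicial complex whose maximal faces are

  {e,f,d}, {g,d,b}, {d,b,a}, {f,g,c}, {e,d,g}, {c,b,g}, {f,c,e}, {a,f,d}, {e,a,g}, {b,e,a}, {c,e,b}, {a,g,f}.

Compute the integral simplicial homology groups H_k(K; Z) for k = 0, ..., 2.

Order the vertices as a < b < c < d < e < f < g. Listing each simplex with vertices in this order, K has dimension 2 with simplices:

  0-simplices (7): a, b, c, d, e, f, g
  1-simplices (18): ab, ad, ae, af, ag, bc, bd, be, bg, ce, cf, cg, de, df, dg, ef, eg, fg
  2-simplices (12): abd, abe, adf, aeg, afg, bce, bcg, bdg, cef, cfg, def, deg

so the chain groups are C_0 ≅ Z^7, C_1 ≅ Z^18, C_2 ≅ Z^12.

Boundary ∂_1: C_1 → C_0 sends each edge [p,q] (with p < q) to q − p. For instance
  ∂ef = f − e.
This gives a 7×18 integer matrix of rank 6; reducing to Smith normal form yields diagonal entries (1,1,1,1,1,1).

∂_2: C_2 → C_1 acts by ∂[p,q,r] = [q,r] − [p,r] + [p,q]. For instance
  ∂adf = df − af + ad,
  ∂deg = eg − dg + de.
As a 18×12 matrix over Z this has rank 12, with invariant factors (1,1,1,1,1,1,1,1,1,1,1,2).

Now H_k = ker ∂_k / im ∂_{k+1}, so:

  H_0: rank C_0 − rank ∂_1 = 7 − 6 = 1, and the invariant factors of ∂_1 are all 1, so H_0 = Z.
  H_1: rank ker ∂_1 − rank ∂_2 = (18 − 6) − 12 = 0, and ∂_2 has invariant factor 2 > 1, so H_1 = Z/2.
  H_2: rank ker ∂_2 − rank ∂_3 = (12 − 12) − 0 = 0, and there is no ∂_3, so H_2 = 0.

As a check, the Euler characteristic is 7 − 18 + 12 = 1, which agrees with 1 − 0 + 0 = 1.

H_0 ≅ Z,  H_1 ≅ Z/2,  H_2 = 0.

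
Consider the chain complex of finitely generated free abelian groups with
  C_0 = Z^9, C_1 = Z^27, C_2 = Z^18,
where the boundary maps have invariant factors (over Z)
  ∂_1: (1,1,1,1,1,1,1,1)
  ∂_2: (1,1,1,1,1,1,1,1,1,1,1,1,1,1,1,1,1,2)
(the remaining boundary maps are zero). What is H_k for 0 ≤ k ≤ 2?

H_0 = Z,  H_1 = Z × Z/2,  H_2 = 0.

H_0: b_0 = 9 − 0 − 8 = 1; torsion from ∂_1 factors > 1: none. So H_0 = Z.
H_1: b_1 = 27 − 8 − 18 = 1; torsion from ∂_2 factors > 1: [2]. So H_1 = Z × Z/2.
H_2: b_2 = 18 − 18 − 0 = 0; torsion from ∂_3 factors > 1: none. So H_2 = 0.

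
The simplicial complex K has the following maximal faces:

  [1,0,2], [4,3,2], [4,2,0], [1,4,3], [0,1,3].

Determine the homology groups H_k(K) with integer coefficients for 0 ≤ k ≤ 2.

Fix the vertex order 0 < 1 < 2 < 3 < 4 and write every simplex with vertices in increasing order. Then dim K = 2 and the simplices of K are:

  0-simplices (5): [0], [1], [2], [3], [4]
  1-simplices (10): [0,1], [0,2], [0,3], [0,4], [1,2], [1,3], [1,4], [2,3], [2,4], [3,4]
  2-simplices (5): [0,1,2], [0,1,3], [0,2,4], [1,3,4], [2,3,4]

giving chain groups C_0 ≅ Z^5, C_1 ≅ Z^10, C_2 ≅ Z^5.

Boundary ∂_1: C_1 → C_0 maps an edge to its endpoints' difference, ∂[p,q] = q − p.
This gives a 5×10 integer matrix of rank 4; reducing to Smith normal form yields diagonal entries (1,1,1,1).

Boundary ∂_2: C_2 → C_1 maps a triangle to the signed sum of its edges. For instance
  ∂[1,3,4] = [3,4] − [1,4] + [1,3],
  ∂[0,1,3] = [1,3] − [0,3] + [0,1].
This gives a 10×5 integer matrix of rank 5; reducing to Smith normal form yields diagonal entries (1,1,1,1,1).

From H_k ≅ ker(∂_k) / im(∂_{k+1}) we obtain:

  H_0: rank C_0 − rank ∂_1 = 5 − 4 = 1, and the invariant factors of ∂_1 are all 1, so H_0 ≅ Z.
  H_1: rank ker ∂_1 − rank ∂_2 = (10 − 4) − 5 = 1, and the invariant factors of ∂_2 are all 1, so H_1 ≅ Z.
  H_2: rank ker ∂_2 − rank ∂_3 = (5 − 5) − 0 = 0, and there is no ∂_3, so H_2 ≅ 0.

(K is a triangulation of the Möbius band.)

H_0 ≅ Z,  H_1 ≅ Z,  H_2 = 0.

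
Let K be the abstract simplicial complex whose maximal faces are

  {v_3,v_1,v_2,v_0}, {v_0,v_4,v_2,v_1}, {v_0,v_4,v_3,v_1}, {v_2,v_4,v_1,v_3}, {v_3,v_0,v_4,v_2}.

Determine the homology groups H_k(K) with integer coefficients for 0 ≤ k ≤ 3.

H_0 ≅ Z,  H_1 = 0,  H_2 = 0,  H_3 ≅ Z.

Fix the vertex order v_0 < v_1 < v_2 < v_3 < v_4 and write every simplex with vertices in increasing order. Then dim K = 3 and the simplices of K are:

  0-simplices (5): [v_0], [v_1], [v_2], [v_3], [v_4]
  1-simplices (10): [v_0,v_1], [v_0,v_2], [v_0,v_3], [v_0,v_4], [v_1,v_2], [v_1,v_3], [v_1,v_4], [v_2,v_3], [v_2,v_4], [v_3,v_4]
  2-simplices (10): [v_0,v_1,v_2], [v_0,v_1,v_3], [v_0,v_1,v_4], [v_0,v_2,v_3], [v_0,v_2,v_4], [v_0,v_3,v_4], [v_1,v_2,v_3], [v_1,v_2,v_4], [v_1,v_3,v_4], [v_2,v_3,v_4]
  3-simplices (5): [v_0,v_1,v_2,v_3], [v_0,v_1,v_2,v_4], [v_0,v_1,v_3,v_4], [v_0,v_2,v_3,v_4], [v_1,v_2,v_3,v_4]

Hence C_0 ≅ Z^5, C_1 ≅ Z^10, C_2 ≅ Z^10, C_3 ≅ Z^5.

Boundary ∂_1: C_1 → C_0 maps an edge to its endpoints' difference, ∂[p,q] = q − p.
As a 5×10 matrix over Z this has rank 4, with invariant factors (1,1,1,1).

Boundary ∂_2: C_2 → C_1 acts by ∂[p,q,r] = [q,r] − [p,r] + [p,q]. For instance
  ∂[v_1,v_2,v_4] = [v_2,v_4] − [v_1,v_4] + [v_1,v_2],
  ∂[v_0,v_2,v_3] = [v_2,v_3] − [v_0,v_3] + [v_0,v_2].
As a 10×10 matrix over Z this has rank 6, with invariant factors (1,1,1,1,1,1).

∂_3: C_3 → C_2 sends each 3-simplex σ to the alternating sum Σ_i (−1)^i (σ with its i-th vertex removed). For instance
  ∂[v_0,v_1,v_3,v_4] = [v_1,v_3,v_4] − [v_0,v_3,v_4] + [v_0,v_1,v_4] − [v_0,v_1,v_3],
  ∂[v_0,v_1,v_2,v_4] = [v_1,v_2,v_4] − [v_0,v_2,v_4] + [v_0,v_1,v_4] − [v_0,v_1,v_2].
This gives a 10×5 integer matrix of rank 4; reducing to Smith normal form yields diagonal entries (1,1,1,1).

From H_k ≅ ker(∂_k) / im(∂_{k+1}) we obtain:

  H_0: rank C_0 − rank ∂_1 = 5 − 4 = 1, and the invariant factors of ∂_1 are all 1, so H_0 = Z.
  H_1: rank ker ∂_1 − rank ∂_2 = (10 − 4) − 6 = 0, and the invariant factors of ∂_2 are all 1, so H_1 = 0.
  H_2: rank ker ∂_2 − rank ∂_3 = (10 − 6) − 4 = 0, and the invariant factors of ∂_3 are all 1, so H_2 = 0.
  H_3: rank ker ∂_3 − rank ∂_4 = (5 − 4) − 0 = 1, and there is no ∂_4, so H_3 = Z.

(K is a triangulation of the 3-sphere S^3.)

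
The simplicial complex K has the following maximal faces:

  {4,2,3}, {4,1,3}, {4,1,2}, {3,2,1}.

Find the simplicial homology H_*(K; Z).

H_0 = Z,  H_1 = 0,  H_2 = Z.

K has 4 vertices, 6 edges, 4 triangles.
rank ∂_0 = 0, rank ∂_1 = 3 ⇒ b_0 = 4 − 0 − 3 = 1; all invariant factors of ∂_1 are 1 so no torsion. So H_0 ≅ Z.
rank ∂_1 = 3, rank ∂_2 = 3 ⇒ b_1 = 6 − 3 − 3 = 0; all invariant factors of ∂_2 are 1 so no torsion. So H_1 ≅ 0.
rank ∂_2 = 3, rank ∂_3 = 0 ⇒ b_2 = 4 − 3 − 0 = 1. So H_2 ≅ Z.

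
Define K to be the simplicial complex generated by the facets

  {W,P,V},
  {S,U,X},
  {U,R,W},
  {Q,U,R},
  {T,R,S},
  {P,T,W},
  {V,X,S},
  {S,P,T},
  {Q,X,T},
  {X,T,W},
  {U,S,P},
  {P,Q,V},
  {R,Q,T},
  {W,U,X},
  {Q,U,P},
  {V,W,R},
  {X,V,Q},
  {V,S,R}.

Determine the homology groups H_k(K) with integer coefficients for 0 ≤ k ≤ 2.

H_0 = Z,  H_1 = Z^2,  H_2 = Z.

Fix the vertex order P < Q < R < S < T < U < V < W < X and write every simplex with vertices in increasing order. Then dim K = 2 and the simplices of K are:

  0-simplices (9): P, Q, R, S, T, U, V, W, X
  1-simplices (27): PQ, PS, PT, PU, PV, PW, QR, QT, QU, QV, QX, RS, RT, RU, RV, RW, ST, SU, SV, SX, TW, TX, UW, UX, VW, VX, WX
  2-simplices (18): PQU, PQV, PST, PSU, PTW, PVW, QRT, QRU, QTX, QVX, RST, RSV, RUW, RVW, SUX, SVX, TWX, UWX

so the chain groups are C_0 ≅ Z^9, C_1 ≅ Z^27, C_2 ≅ Z^18.

The boundary map ∂_1: C_1 → C_0 is given by ∂[p,q] = [q] − [p]. For instance
  ∂ST = T − S.
As a 9×27 matrix over Z this has rank 8, with invariant factors (1,1,1,1,1,1,1,1).

Boundary ∂_2: C_2 → C_1 maps a triangle to the signed sum of its edges. For instance
  ∂QRT = RT − QT + QR,
  ∂SUX = UX − SX + SU.
The 27×18 boundary matrix has rank 17 and Smith normal form diag(1,1,1,1,1,1,1,1,1,1,1,1,1,1,1,1,1).

Computing H_k = (kernel of ∂_k) / (image of ∂_{k+1}):

  H_0: rank C_0 − rank ∂_1 = 9 − 8 = 1, and the invariant factors of ∂_1 are all 1, so H_0 ≅ Z.
  H_1: rank ker ∂_1 − rank ∂_2 = (27 − 8) − 17 = 2, and the invariant factors of ∂_2 are all 1, so H_1 ≅ Z^2.
  H_2: rank ker ∂_2 − rank ∂_3 = (18 − 17) − 0 = 1, and there is no ∂_3, so H_2 ≅ Z.

(K is a triangulation of the torus T^2.)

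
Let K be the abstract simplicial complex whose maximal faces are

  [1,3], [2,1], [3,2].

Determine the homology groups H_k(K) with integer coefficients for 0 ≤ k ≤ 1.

Fix the vertex order 1 < 2 < 3 and write every simplex with vertices in increasing order. Then dim K = 1 and the simplices of K are:

  0-simplices (3): [1], [2], [3]
  1-simplices (3): [1,2], [1,3], [2,3]

Hence C_0 ≅ Z^3, C_1 ≅ Z^3.

Boundary ∂_1: C_1 → C_0 sends each edge [p,q] (with p < q) to q − p. For instance
  ∂[1,3] = [3] − [1].
This gives a 3×3 integer matrix of rank 2; reducing to Smith normal form yields diagonal entries (1,1).

Now H_k = ker ∂_k / im ∂_{k+1}, so:

  H_0: rank C_0 − rank ∂_1 = 3 − 2 = 1, and the invariant factors of ∂_1 are all 1, so H_0 ≅ Z.
  H_1: rank ker ∂_1 − rank ∂_2 = (3 − 2) − 0 = 1, and there is no ∂_2, so H_1 ≅ Z.

H_0 ≅ Z,  H_1 ≅ Z.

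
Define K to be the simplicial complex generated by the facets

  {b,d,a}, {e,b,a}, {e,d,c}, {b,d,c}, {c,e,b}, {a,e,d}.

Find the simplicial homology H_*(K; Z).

We work with the vertex ordering a < b < c < d < e. The simplices of K, each written with vertices in increasing order, are:

  0-simplices (5): a, b, c, d, e
  1-simplices (9): ab, ad, ae, bc, bd, be, cd, ce, de
  2-simplices (6): abd, abe, ade, bcd, bce, cde

giving chain groups C_0 ≅ Z^5, C_1 ≅ Z^9, C_2 ≅ Z^6.

∂_1: C_1 → C_0 sends each edge [p,q] (with p < q) to q − p.
As a 5×9 matrix over Z this has rank 4, with invariant factors (1,1,1,1).

The boundary map ∂_2: C_2 → C_1 acts by ∂[p,q,r] = [q,r] − [p,r] + [p,q]. For instance
  ∂cde = de − ce + cd,
  ∂abd = bd − ad + ab.
This gives a 9×6 integer matrix of rank 5; reducing to Smith normal form yields diagonal entries (1,1,1,1,1).

Computing H_k = (kernel of ∂_k) / (image of ∂_{k+1}):

  H_0: rank C_0 − rank ∂_1 = 5 − 4 = 1, and the invariant factors of ∂_1 are all 1, so H_0 = Z.
  H_1: rank ker ∂_1 − rank ∂_2 = (9 − 4) − 5 = 0, and the invariant factors of ∂_2 are all 1, so H_1 = 0.
  H_2: rank ker ∂_2 − rank ∂_3 = (6 − 5) − 0 = 1, and there is no ∂_3, so H_2 = Z.

(K is a triangulation of the 2-sphere S^2.)

H_0 = Z,  H_1 = 0,  H_2 = Z.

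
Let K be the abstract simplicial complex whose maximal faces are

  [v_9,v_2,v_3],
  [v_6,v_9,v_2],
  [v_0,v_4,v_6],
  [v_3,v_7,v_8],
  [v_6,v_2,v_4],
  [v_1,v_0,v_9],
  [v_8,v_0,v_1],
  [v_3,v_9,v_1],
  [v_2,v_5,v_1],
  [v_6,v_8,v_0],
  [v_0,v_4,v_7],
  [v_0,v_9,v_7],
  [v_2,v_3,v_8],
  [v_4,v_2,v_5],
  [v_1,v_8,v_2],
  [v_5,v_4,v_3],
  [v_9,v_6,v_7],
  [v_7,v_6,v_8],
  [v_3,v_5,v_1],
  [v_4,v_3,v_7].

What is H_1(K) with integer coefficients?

Fix the vertex order v_0 < v_1 < v_2 < v_3 < v_4 < v_5 < v_6 < v_7 < v_8 < v_9 and write every simplex with vertices in increasing order. Then dim K = 2 and the simplices of K are:

  0-simplices (10): [v_0], [v_1], [v_2], [v_3], [v_4], [v_5], [v_6], [v_7], [v_8], [v_9]
  1-simplices (30): (30 of them)
  2-simplices (20): (20 of them)

Hence C_0 ≅ Z^10, C_1 ≅ Z^30, C_2 ≅ Z^20.

∂_1: C_1 → C_0 maps an edge to its endpoints' difference, ∂[p,q] = q − p. For instance
  ∂[v_2,v_9] = [v_9] − [v_2].
This gives a 10×30 integer matrix of rank 9; reducing to Smith normal form yields diagonal entries (1,1,1,1,1,1,1,1,1).

∂_2: C_2 → C_1 acts by ∂[p,q,r] = [q,r] − [p,r] + [p,q]. For instance
  ∂[v_6,v_7,v_8] = [v_7,v_8] − [v_6,v_8] + [v_6,v_7],
  ∂[v_0,v_6,v_8] = [v_6,v_8] − [v_0,v_8] + [v_0,v_6].
This gives a 30×20 integer matrix of rank 20; reducing to Smith normal form yields diagonal entries (1,1,1,1,1,1,1,1,1,1,1,1,1,1,1,1,1,1,1,2).

Now H_k = ker ∂_k / im ∂_{k+1}, so:

  H_1: rank ker ∂_1 − rank ∂_2 = (30 − 9) − 20 = 1, and ∂_2 has invariant factor 2 > 1, so H_1 = Z ⊕ Z/2Z.

H_1 ≅ Z ⊕ Z/2Z.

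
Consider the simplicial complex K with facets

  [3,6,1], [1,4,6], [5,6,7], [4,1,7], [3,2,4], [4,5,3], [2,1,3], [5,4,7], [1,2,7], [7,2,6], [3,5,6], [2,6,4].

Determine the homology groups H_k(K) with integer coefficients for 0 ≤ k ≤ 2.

H_0 ≅ Z,  H_1 ≅ Z/2Z,  H_2 = 0.

Take the total order 1 < 2 < 3 < 4 < 5 < 6 < 7 on the vertex set. Then K (dimension 2) consists of the simplices:

  0-simplices (7): [1], [2], [3], [4], [5], [6], [7]
  1-simplices (18): [1,2], [1,3], [1,4], [1,6], [1,7], [2,3], [2,4], [2,6], [2,7], [3,4], [3,5], [3,6], [4,5], [4,6], [4,7], [5,6], [5,7], [6,7]
  2-simplices (12): [1,2,3], [1,2,7], [1,3,6], [1,4,6], [1,4,7], [2,3,4], [2,4,6], [2,6,7], [3,4,5], [3,5,6], [4,5,7], [5,6,7]

so the chain groups are C_0 ≅ Z^7, C_1 ≅ Z^18, C_2 ≅ Z^12.

The boundary map ∂_1: C_1 → C_0 maps an edge to its endpoints' difference, ∂[p,q] = q − p. For instance
  ∂[2,4] = [4] − [2].
The resulting 7×18 matrix has rank 6, and its Smith normal form has invariant factors (1,1,1,1,1,1).

∂_2: C_2 → C_1 maps a triangle to the signed sum of its edges. For instance
  ∂[5,6,7] = [6,7] − [5,7] + [5,6],
  ∂[2,3,4] = [3,4] − [2,4] + [2,3].
As a 18×12 matrix over Z this has rank 12, with invariant factors (1,1,1,1,1,1,1,1,1,1,1,2).

Computing H_k = (kernel of ∂_k) / (image of ∂_{k+1}):

  H_0: rank C_0 − rank ∂_1 = 7 − 6 = 1, and the invariant factors of ∂_1 are all 1, so H_0 ≅ Z.
  H_1: rank ker ∂_1 − rank ∂_2 = (18 − 6) − 12 = 0, and ∂_2 has invariant factor 2 > 1, so H_1 ≅ Z/2Z.
  H_2: rank ker ∂_2 − rank ∂_3 = (12 − 12) − 0 = 0, and there is no ∂_3, so H_2 ≅ 0.

As a check, the Euler characteristic is 7 − 18 + 12 = 1, which agrees with 1 − 0 + 0 = 1.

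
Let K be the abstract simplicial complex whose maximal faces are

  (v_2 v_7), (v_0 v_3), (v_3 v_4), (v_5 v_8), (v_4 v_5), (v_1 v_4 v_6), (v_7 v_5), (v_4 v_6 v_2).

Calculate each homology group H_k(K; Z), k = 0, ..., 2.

Order the vertices as v_0 < v_1 < v_2 < v_3 < v_4 < v_5 < v_6 < v_7 < v_8. Listing each simplex with vertices in this order, K has dimension 2 with simplices:

  0-simplices (9): [v_0], [v_1], [v_2], [v_3], [v_4], [v_5], [v_6], [v_7], [v_8]
  1-simplices (11): [v_0,v_3], [v_1,v_4], [v_1,v_6], [v_2,v_4], [v_2,v_6], [v_2,v_7], [v_3,v_4], [v_4,v_5], [v_4,v_6], [v_5,v_7], [v_5,v_8]
  2-simplices (2): [v_1,v_4,v_6], [v_2,v_4,v_6]

so the chain groups are C_0 ≅ Z^9, C_1 ≅ Z^11, C_2 ≅ Z^2.

The boundary map ∂_1: C_1 → C_0 is given by ∂[p,q] = [q] − [p].
This gives a 9×11 integer matrix of rank 8; reducing to Smith normal form yields diagonal entries (1,1,1,1,1,1,1,1).

Boundary ∂_2: C_2 → C_1 sends each 2-simplex [p,q,r] to [q,r] − [p,r] + [p,q]. For instance
  ∂[v_2,v_4,v_6] = [v_4,v_6] − [v_2,v_6] + [v_2,v_4],
  ∂[v_1,v_4,v_6] = [v_4,v_6] − [v_1,v_6] + [v_1,v_4].
The resulting 11×2 matrix has rank 2, and its Smith normal form has invariant factors (1,1).

Reading off H_k = ker ∂_k / im ∂_{k+1}:

  H_0: rank C_0 − rank ∂_1 = 9 − 8 = 1, and the invariant factors of ∂_1 are all 1, so H_0 ≅ Z.
  H_1: rank ker ∂_1 − rank ∂_2 = (11 − 8) − 2 = 1, and the invariant factors of ∂_2 are all 1, so H_1 ≅ Z.
  H_2: rank ker ∂_2 − rank ∂_3 = (2 − 2) − 0 = 0, and there is no ∂_3, so H_2 ≅ 0.

H_0 ≅ Z,  H_1 ≅ Z,  H_2 = 0.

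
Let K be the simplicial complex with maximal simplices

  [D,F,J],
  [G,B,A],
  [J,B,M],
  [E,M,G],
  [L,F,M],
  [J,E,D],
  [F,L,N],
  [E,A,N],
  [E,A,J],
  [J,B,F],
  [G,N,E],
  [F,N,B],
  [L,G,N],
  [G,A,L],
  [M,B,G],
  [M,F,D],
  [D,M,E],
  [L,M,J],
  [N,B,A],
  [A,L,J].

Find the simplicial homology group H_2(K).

H_2 ≅ 0.

K has 10 vertices, 30 edges, 20 triangles.
rank ∂_2 = 20, rank ∂_3 = 0 ⇒ b_2 = 20 − 20 − 0 = 0. So H_2 = 0.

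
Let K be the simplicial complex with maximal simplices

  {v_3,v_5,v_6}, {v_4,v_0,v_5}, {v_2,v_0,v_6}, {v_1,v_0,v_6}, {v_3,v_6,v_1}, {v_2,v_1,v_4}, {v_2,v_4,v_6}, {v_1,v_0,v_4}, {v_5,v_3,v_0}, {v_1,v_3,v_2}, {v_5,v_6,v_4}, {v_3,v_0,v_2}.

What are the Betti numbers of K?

b_0 = 1, b_1 = 0, b_2 = 0.

Fix the vertex order v_0 < v_1 < v_2 < v_3 < v_4 < v_5 < v_6 and write every simplex with vertices in increasing order. Then dim K = 2 and the simplices of K are:

  0-simplices (7): [v_0], [v_1], [v_2], [v_3], [v_4], [v_5], [v_6]
  1-simplices (18): (18 of them)
  2-simplices (12): (12 of them)

Hence C_0 ≅ Z^7, C_1 ≅ Z^18, C_2 ≅ Z^12.

Boundary ∂_1: C_1 → C_0 sends each edge [p,q] (with p < q) to q − p.
The 7×18 boundary matrix has rank 6 and Smith normal form diag(1,1,1,1,1,1).

The boundary map ∂_2: C_2 → C_1 maps a triangle to the signed sum of its edges. For instance
  ∂[v_1,v_3,v_6] = [v_3,v_6] − [v_1,v_6] + [v_1,v_3],
  ∂[v_0,v_3,v_5] = [v_3,v_5] − [v_0,v_5] + [v_0,v_3].
The resulting 18×12 matrix has rank 12, and its Smith normal form has invariant factors (1,1,1,1,1,1,1,1,1,1,1,2).

Now H_k = ker ∂_k / im ∂_{k+1}, so:

  H_0: rank C_0 − rank ∂_1 = 7 − 6 = 1, and the invariant factors of ∂_1 are all 1, so H_0 ≅ Z.
  H_1: rank ker ∂_1 − rank ∂_2 = (18 − 6) − 12 = 0, and ∂_2 has invariant factor 2 > 1, so H_1 ≅ Z_2.
  H_2: rank ker ∂_2 − rank ∂_3 = (12 − 12) − 0 = 0, and there is no ∂_3, so H_2 ≅ 0.

(K is a triangulation of the real projective plane RP^2.)

Hence the Betti numbers are b_0 = 1, b_1 = 0, b_2 = 0.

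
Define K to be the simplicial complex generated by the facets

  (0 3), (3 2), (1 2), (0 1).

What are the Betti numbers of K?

Fix the vertex order 0 < 1 < 2 < 3 and write every simplex with vertices in increasing order. Then dim K = 1 and the simplices of K are:

  0-simplices (4): [0], [1], [2], [3]
  1-simplices (4): [0,1], [0,3], [1,2], [2,3]

giving chain groups C_0 ≅ Z^4, C_1 ≅ Z^4.

The boundary map ∂_1: C_1 → C_0 maps an edge to its endpoints' difference, ∂[p,q] = q − p.
The 4×4 boundary matrix has rank 3 and Smith normal form diag(1,1,1).

Computing H_k = (kernel of ∂_k) / (image of ∂_{k+1}):

  H_0: rank C_0 − rank ∂_1 = 4 − 3 = 1, and the invariant factors of ∂_1 are all 1, so H_0 = Z.
  H_1: rank ker ∂_1 − rank ∂_2 = (4 − 3) − 0 = 1, and there is no ∂_2, so H_1 = Z.

Hence the Betti numbers are b_0 = 1, b_1 = 1.

b_0 = 1, b_1 = 1.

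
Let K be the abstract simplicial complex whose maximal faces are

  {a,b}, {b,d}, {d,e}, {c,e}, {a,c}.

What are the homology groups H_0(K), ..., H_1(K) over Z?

H_0 = Z,  H_1 = Z.

Take the total order a < b < c < d < e on the vertex set. Then K (dimension 1) consists of the simplices:

  0-simplices (5): a, b, c, d, e
  1-simplices (5): ab, ac, bd, ce, de

Hence C_0 ≅ Z^5, C_1 ≅ Z^5.

∂_1: C_1 → C_0 is given by ∂[p,q] = [q] − [p].
The resulting 5×5 matrix has rank 4, and its Smith normal form has invariant factors (1,1,1,1).

Computing H_k = (kernel of ∂_k) / (image of ∂_{k+1}):

  H_0: rank C_0 − rank ∂_1 = 5 − 4 = 1, and the invariant factors of ∂_1 are all 1, so H_0 ≅ Z.
  H_1: rank ker ∂_1 − rank ∂_2 = (5 − 4) − 0 = 1, and there is no ∂_2, so H_1 ≅ Z.

As a check, the Euler characteristic is 5 − 5 = 0, which agrees with 1 − 1 = 0.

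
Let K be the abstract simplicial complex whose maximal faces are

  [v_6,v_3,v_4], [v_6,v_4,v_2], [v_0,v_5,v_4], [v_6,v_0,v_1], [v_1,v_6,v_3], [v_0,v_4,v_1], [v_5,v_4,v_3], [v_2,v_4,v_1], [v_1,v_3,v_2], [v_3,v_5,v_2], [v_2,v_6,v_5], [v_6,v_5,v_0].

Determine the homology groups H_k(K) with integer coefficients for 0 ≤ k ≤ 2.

We work with the vertex ordering v_0 < v_1 < v_2 < v_3 < v_4 < v_5 < v_6. The simplices of K, each written with vertices in increasing order, are:

  0-simplices (7): [v_0], [v_1], [v_2], [v_3], [v_4], [v_5], [v_6]
  1-simplices (18): (18 of them)
  2-simplices (12): (12 of them)

so the chain groups are C_0 ≅ Z^7, C_1 ≅ Z^18, C_2 ≅ Z^12.

∂_1: C_1 → C_0 maps an edge to its endpoints' difference, ∂[p,q] = q − p. For instance
  ∂[v_1,v_6] = [v_6] − [v_1].
As a 7×18 matrix over Z this has rank 6, with invariant factors (1,1,1,1,1,1).

∂_2: C_2 → C_1 acts by ∂[p,q,r] = [q,r] − [p,r] + [p,q]. For instance
  ∂[v_2,v_4,v_6] = [v_4,v_6] − [v_2,v_6] + [v_2,v_4],
  ∂[v_2,v_5,v_6] = [v_5,v_6] − [v_2,v_6] + [v_2,v_5].
As a 18×12 matrix over Z this has rank 12, with invariant factors (1,1,1,1,1,1,1,1,1,1,1,2).

Now H_k = ker ∂_k / im ∂_{k+1}, so:

  H_0: rank C_0 − rank ∂_1 = 7 − 6 = 1, and the invariant factors of ∂_1 are all 1, so H_0 = Z.
  H_1: rank ker ∂_1 − rank ∂_2 = (18 − 6) − 12 = 0, and ∂_2 has invariant factor 2 > 1, so H_1 = Z/2Z.
  H_2: rank ker ∂_2 − rank ∂_3 = (12 − 12) − 0 = 0, and there is no ∂_3, so H_2 = 0.

As a check, the Euler characteristic is 7 − 18 + 12 = 1, which agrees with 1 − 0 + 0 = 1.

H_0 ≅ Z,  H_1 ≅ Z/2Z,  H_2 = 0.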